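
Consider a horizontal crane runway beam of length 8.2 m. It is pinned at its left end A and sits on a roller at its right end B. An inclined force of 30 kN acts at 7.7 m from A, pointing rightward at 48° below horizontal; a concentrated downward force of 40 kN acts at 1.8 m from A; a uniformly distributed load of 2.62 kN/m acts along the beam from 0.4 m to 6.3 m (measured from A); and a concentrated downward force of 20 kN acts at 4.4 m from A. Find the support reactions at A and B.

A_x = -20.07 kN, A_y = 50.99 kN, B_y = 46.76 kN

Resultant of the distributed load: 2.62 × 5.9 = 15.458 kN at 3.35 m from A.
ΣM about A: B_y·8.2 − 30·sin48°·7.7 − 40·1.8 − (2.62·5.9)·3.35 − 20·4.4 = 0 → B_y = 383.451/8.2 = 46.7623 ≈ 46.76 kN.
ΣF_y = 0: A_y + 46.7623 − 30·sin48° − 40 − 2.62·5.9 − 20 = 0 → A_y = 50.99 kN.
ΣF_x = 0: A_x + 30·cos48° = 0 → A_x = -20.07 kN.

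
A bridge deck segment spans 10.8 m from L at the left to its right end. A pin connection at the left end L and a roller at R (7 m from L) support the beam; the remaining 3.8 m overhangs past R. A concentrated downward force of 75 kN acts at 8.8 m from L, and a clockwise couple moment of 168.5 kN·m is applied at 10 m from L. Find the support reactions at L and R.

Moments about L: R_y·7 − 75·8.8 − 168.5 = 0 → R_y = 828.5/7 = 118.357 ≈ 118.4 kN.
ΣF_y = 0: L_y + 118.357 − 75 = 0 → L_y = -43.36 kN.
ΣF_x = 0: no horizontal applied forces, so L_x = 0.

L_x = 0, L_y = -43.36 kN, R_y = 118.4 kN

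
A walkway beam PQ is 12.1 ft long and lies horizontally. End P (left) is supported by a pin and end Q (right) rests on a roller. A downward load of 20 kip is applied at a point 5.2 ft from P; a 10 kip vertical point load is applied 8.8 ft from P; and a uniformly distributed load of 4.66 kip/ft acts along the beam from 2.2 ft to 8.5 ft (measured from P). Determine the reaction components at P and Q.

Resultant of the distributed load: 4.66 × 6.3 = 29.358 kip at 5.35 ft from P.
Taking moments about P: Q_y·12.1 − 20·5.2 − 10·8.8 − (4.66·6.3)·5.35 = 0 → Q_y = 349.0653/12.1 = 28.8484 ≈ 28.85 kip.
ΣF_y = 0: P_y + 28.8484 − 20 − 10 − 4.66·6.3 = 0 → P_y = 30.51 kip.
ΣF_x = 0: no horizontal applied forces, so P_x = 0.

P_x = 0, P_y = 30.51 kip, Q_y = 28.85 kip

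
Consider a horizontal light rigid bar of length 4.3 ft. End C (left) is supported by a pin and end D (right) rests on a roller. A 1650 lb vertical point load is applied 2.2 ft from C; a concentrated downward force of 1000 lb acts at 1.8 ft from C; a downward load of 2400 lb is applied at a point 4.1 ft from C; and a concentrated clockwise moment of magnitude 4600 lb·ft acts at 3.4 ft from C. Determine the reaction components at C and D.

ΣM about C: D_y·4.3 − 1650·2.2 − 1000·1.8 − 2400·4.1 − 4600 = 0 → D_y = 19870/4.3 = 4620.93 ≈ 4621 lb.
ΣF_y = 0: C_y + 4620.93 − 1650 − 1000 − 2400 = 0 → C_y = 429.1 lb.
ΣF_x = 0: no horizontal applied forces, so C_x = 0.

C_x = 0, C_y = 429.1 lb, D_y = 4621 lb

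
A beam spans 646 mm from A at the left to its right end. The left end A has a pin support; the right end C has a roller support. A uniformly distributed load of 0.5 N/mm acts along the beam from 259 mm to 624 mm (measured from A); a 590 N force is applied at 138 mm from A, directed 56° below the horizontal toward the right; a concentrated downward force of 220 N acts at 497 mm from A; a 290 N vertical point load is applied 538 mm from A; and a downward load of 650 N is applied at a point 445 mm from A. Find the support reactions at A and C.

A_x = -329.9 N, A_y = 743.9 N, C_y = 1088 N

Resultant of the distributed load: 0.5 × 365 = 182.5 N at 441.5 mm from A.
Taking moments about A: C_y·646 − (0.5·365)·441.5 − 590·sin56°·138 − 220·497 − 290·538 − 650·445 = 0 → C_y = 702684/646 = 1087.75 ≈ 1088 N.
ΣF_y = 0: A_y + 1087.75 − 0.5·365 − 590·sin56° − 220 − 290 − 650 = 0 → A_y = 743.9 N.
ΣF_x = 0: A_x + 590·cos56° = 0 → A_x = -329.9 N.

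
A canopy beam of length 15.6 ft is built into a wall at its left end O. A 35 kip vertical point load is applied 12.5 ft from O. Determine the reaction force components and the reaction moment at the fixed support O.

ΣF_x = 0: O_x = 0.
ΣF_y = 0: O_y − 35 = 0 → O_y = 35.00 kip.
ΣM about O: M_O − 35·12.5 = 0 → M_O = 437.5 kip·ft.

O_x = 0, O_y = 35.00 kip, M_O = 437.5 kip·ft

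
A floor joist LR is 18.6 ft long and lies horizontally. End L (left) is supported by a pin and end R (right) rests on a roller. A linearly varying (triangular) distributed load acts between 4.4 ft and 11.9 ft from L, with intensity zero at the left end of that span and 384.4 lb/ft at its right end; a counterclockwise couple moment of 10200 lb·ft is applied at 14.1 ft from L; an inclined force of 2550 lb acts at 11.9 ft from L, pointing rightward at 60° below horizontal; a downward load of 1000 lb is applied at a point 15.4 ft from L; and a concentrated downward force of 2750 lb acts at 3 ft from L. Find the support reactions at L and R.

L_x = -1275 lb, L_y = 4535 lb, R_y = 2864 lb

Resultant of the triangular load: ½ × 384.4 × 7.5 = 1441.5 lb, acting at 9.4 ft from L (one-third of the span from the peak).
Taking moments about L: R_y·18.6 − (½·384.4·7.5)·9.4 + 10200 − 2550·sin60°·11.9 − 1000·15.4 − 2750·3 = 0 → R_y = 53279.6/18.6 = 2864.49 ≈ 2864 lb.
ΣF_y = 0: L_y + 2864.49 − ½·384.4·7.5 − 2550·sin60° − 1000 − 2750 = 0 → L_y = 4535 lb.
ΣF_x = 0: L_x + 2550·cos60° = 0 → L_x = -1275 lb.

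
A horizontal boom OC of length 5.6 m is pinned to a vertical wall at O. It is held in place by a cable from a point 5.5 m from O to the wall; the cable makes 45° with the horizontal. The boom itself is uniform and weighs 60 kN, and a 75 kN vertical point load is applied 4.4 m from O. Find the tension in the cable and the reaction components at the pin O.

T = 128.1 kN, O_x = 90.55 kN, O_y = 44.45 kN

ΣM about O: T·sin45°·5.5 − 60·2.8 − 75·4.4 = 0 → T = 498/(5.5·0.707107) = 128.051 ≈ 128.1 kN.
ΣF_x = 0: O_x − T·cos45° = 0 → O_x = 128.051 × 0.707107 = 90.55 kN.
ΣF_y = 0: O_y + T·sin45° − 60 − 75 = 0 → O_y = 135 − 128.051 × 0.707107 = 44.45 kN.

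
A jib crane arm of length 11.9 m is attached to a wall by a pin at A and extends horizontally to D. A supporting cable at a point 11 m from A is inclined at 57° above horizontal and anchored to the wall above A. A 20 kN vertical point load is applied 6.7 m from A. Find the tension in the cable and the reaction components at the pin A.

T = 14.53 kN, A_x = 7.911 kN, A_y = 7.818 kN

ΣM about A: T·sin57°·11 − 20·6.7 = 0 → T = 134/(11·0.838671) = 14.5251 ≈ 14.53 kN.
ΣF_x = 0: A_x − T·cos57° = 0 → A_x = 14.5251 × 0.544639 = 7.911 kN.
ΣF_y = 0: A_y + T·sin57° − 20 = 0 → A_y = 20 − 14.5251 × 0.838671 = 7.818 kN.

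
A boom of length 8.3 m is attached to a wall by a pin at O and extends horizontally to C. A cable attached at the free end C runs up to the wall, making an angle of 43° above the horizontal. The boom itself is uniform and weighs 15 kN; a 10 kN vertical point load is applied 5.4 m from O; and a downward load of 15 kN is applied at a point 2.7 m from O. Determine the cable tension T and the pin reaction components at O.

T = 27.69 kN, O_x = 20.25 kN, O_y = 21.11 kN

ΣM about O: T·sin43°·8.3 − 15·4.15 − 10·5.4 − 15·2.7 = 0 → T = 156.75/(8.3·0.681998) = 27.6915 ≈ 27.69 kN.
ΣF_x = 0: O_x − T·cos43° = 0 → O_x = 27.6915 × 0.731354 = 20.25 kN.
ΣF_y = 0: O_y + T·sin43° − 15 − 10 − 15 = 0 → O_y = 40 − 27.6915 × 0.681998 = 21.11 kN.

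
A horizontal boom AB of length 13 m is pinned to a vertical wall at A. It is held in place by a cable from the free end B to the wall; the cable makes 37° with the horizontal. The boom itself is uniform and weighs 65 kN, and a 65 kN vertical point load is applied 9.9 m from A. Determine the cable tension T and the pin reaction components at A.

T = 136.3 kN, A_x = 108.8 kN, A_y = 48.00 kN

ΣM about A: T·sin37°·13 − 65·6.5 − 65·9.9 = 0 → T = 1066/(13·0.601815) = 136.254 ≈ 136.3 kN.
ΣF_x = 0: A_x − T·cos37° = 0 → A_x = 136.254 × 0.798636 = 108.8 kN.
ΣF_y = 0: A_y + T·sin37° − 65 − 65 = 0 → A_y = 130 − 136.254 × 0.601815 = 48.00 kN.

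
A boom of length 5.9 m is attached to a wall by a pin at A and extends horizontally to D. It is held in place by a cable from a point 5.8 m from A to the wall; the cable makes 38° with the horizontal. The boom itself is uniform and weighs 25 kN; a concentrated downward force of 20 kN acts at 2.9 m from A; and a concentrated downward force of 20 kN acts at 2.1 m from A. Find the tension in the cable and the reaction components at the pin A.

ΣM about A: T·sin38°·5.8 − 25·2.95 − 20·2.9 − 20·2.1 = 0 → T = 173.75/(5.8·0.615661) = 48.6581 ≈ 48.66 kN.
ΣF_x = 0: A_x − T·cos38° = 0 → A_x = 48.6581 × 0.788011 = 38.34 kN.
ΣF_y = 0: A_y + T·sin38° − 25 − 20 − 20 = 0 → A_y = 65 − 48.6581 × 0.615661 = 35.04 kN.

T = 48.66 kN, A_x = 38.34 kN, A_y = 35.04 kN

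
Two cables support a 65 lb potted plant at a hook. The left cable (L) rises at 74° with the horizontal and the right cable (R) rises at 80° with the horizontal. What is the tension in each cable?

T_L = 25.75 lb, T_R = 40.87 lb

ΣF_x = 0: −T_L·cos74° + T_R·cos80° = 0 → T_R = 1.58733·T_L.
ΣF_y = 0: T_L·sin74° + T_R·sin80° = 65.
Substitute: T_L·(0.961262 + 1.58733·0.984808) = 65 → T_L = 25.7479 ≈ 25.75 lb.
Then T_R = 1.58733 × 25.7479 = 40.87 lb.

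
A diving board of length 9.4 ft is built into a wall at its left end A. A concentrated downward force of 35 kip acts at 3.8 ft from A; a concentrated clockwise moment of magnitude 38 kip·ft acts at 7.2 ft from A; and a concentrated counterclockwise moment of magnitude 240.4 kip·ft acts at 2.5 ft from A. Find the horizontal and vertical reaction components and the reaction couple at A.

ΣF_x = 0: A_x = 0.
ΣF_y = 0: A_y − 35 = 0 → A_y = 35.00 kip.
ΣM about A: M_A − 35·3.8 − 38 + 240.4 = 0 → M_A = -69.40 kip·ft.

A_x = 0, A_y = 35.00 kip, M_A = -69.40 kip·ft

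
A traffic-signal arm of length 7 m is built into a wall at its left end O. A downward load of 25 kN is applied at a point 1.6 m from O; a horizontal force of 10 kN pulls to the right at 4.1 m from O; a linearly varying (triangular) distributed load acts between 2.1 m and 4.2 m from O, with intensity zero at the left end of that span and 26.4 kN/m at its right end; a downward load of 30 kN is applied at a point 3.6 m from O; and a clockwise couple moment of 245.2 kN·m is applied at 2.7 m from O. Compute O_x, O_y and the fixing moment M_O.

Resultant of the triangular load: ½ × 26.4 × 2.1 = 27.72 kN, acting at 3.5 m from O (one-third of the span from the peak).
ΣF_x = 0: O_x + 10 = 0 → O_x = -10.00 kN.
ΣF_y = 0: O_y − 25 − ½·26.4·2.1 − 30 = 0 → O_y = 82.72 kN.
ΣM about O: M_O − 25·1.6 − (½·26.4·2.1)·3.5 − 30·3.6 − 245.2 = 0 → M_O = 490.2 kN·m.

O_x = -10.00 kN, O_y = 82.72 kN, M_O = 490.2 kN·m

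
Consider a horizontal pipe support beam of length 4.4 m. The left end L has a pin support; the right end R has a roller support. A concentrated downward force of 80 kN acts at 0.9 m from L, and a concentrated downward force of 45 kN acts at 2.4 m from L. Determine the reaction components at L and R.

Taking moments about L: R_y·4.4 − 80·0.9 − 45·2.4 = 0 → R_y = 180/4.4 = 40.9091 ≈ 40.91 kN.
ΣF_y = 0: L_y + 40.9091 − 80 − 45 = 0 → L_y = 84.09 kN.
ΣF_x = 0: no horizontal applied forces, so L_x = 0.

L_x = 0, L_y = 84.09 kN, R_y = 40.91 kN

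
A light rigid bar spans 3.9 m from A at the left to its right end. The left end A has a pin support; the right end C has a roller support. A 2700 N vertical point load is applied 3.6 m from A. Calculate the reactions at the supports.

Moments about A: C_y·3.9 − 2700·3.6 = 0 → C_y = 9720/3.9 = 2492.31 ≈ 2492 N.
ΣF_y = 0: A_y + 2492.31 − 2700 = 0 → A_y = 207.7 N.
ΣF_x = 0: no horizontal applied forces, so A_x = 0.

A_x = 0, A_y = 207.7 N, C_y = 2492 N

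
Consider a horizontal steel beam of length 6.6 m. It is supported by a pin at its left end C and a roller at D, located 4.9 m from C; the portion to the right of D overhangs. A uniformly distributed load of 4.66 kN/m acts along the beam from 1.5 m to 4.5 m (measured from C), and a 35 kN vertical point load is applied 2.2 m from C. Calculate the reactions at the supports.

Resultant of the distributed load: 4.66 × 3 = 13.98 kN at 3 m from C.
Taking moments about C: D_y·4.9 − (4.66·3)·3 − 35·2.2 = 0 → D_y = 118.94/4.9 = 24.2735 ≈ 24.27 kN.
ΣF_y = 0: C_y + 24.2735 − 4.66·3 − 35 = 0 → C_y = 24.71 kN.
ΣF_x = 0: no horizontal applied forces, so C_x = 0.

C_x = 0, C_y = 24.71 kN, D_y = 24.27 kN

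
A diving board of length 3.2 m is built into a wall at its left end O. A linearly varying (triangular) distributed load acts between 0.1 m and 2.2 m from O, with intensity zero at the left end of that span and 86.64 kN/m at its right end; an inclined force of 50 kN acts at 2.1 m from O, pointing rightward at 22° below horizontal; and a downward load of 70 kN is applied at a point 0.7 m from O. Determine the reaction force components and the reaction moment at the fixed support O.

Resultant of the triangular load: ½ × 86.64 × 2.1 = 90.972 kN, acting at 1.5 m from O (one-third of the span from the peak).
ΣF_x = 0: O_x + 50·cos22° = 0 → O_x = -46.36 kN.
ΣF_y = 0: O_y − ½·86.64·2.1 − 50·sin22° − 70 = 0 → O_y = 179.7 kN.
ΣM about O: M_O − (½·86.64·2.1)·1.5 − 50·sin22°·2.1 − 70·0.7 = 0 → M_O = 224.8 kN·m.

O_x = -46.36 kN, O_y = 179.7 kN, M_O = 224.8 kN·m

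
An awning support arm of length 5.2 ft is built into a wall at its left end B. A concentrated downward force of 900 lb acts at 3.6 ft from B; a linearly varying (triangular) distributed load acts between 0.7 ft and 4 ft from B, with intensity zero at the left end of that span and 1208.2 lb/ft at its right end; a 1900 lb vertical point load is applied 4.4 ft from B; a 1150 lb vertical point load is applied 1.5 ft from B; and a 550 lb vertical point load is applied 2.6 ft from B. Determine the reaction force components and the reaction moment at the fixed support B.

Resultant of the triangular load: ½ × 1208.2 × 3.3 = 1993.53 lb, acting at 2.9 ft from B (one-third of the span from the peak).
ΣF_x = 0: B_x = 0.
ΣF_y = 0: B_y − 900 − ½·1208.2·3.3 − 1900 − 1150 − 550 = 0 → B_y = 6494 lb.
ΣM about B: M_B − 900·3.6 − (½·1208.2·3.3)·2.9 − 1900·4.4 − 1150·1.5 − 550·2.6 = 0 → M_B = 20540 lb·ft.

B_x = 0, B_y = 6494 lb, M_B = 20540 lb·ft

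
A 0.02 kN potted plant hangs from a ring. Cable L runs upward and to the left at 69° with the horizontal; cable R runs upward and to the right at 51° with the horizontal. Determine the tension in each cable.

ΣF_x = 0: −T_L·cos69° + T_R·cos51° = 0 → T_R = 0.569452·T_L.
ΣF_y = 0: T_L·sin69° + T_R·sin51° = 0.02.
Substitute: T_L·(0.93358 + 0.569452·0.777146) = 0.02 → T_L = 0.0145335 ≈ 0.01453 kN.
Then T_R = 0.569452 × 0.0145335 = 0.008276 kN.

T_L = 0.01453 kN, T_R = 0.008276 kN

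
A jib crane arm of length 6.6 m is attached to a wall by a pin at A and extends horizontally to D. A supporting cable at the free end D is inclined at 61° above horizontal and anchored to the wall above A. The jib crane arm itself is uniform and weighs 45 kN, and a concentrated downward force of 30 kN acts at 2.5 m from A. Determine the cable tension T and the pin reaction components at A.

T = 38.72 kN, A_x = 18.77 kN, A_y = 41.14 kN

ΣM about A: T·sin61°·6.6 − 45·3.3 − 30·2.5 = 0 → T = 223.5/(6.6·0.87462) = 38.7181 ≈ 38.72 kN.
ΣF_x = 0: A_x − T·cos61° = 0 → A_x = 38.7181 × 0.48481 = 18.77 kN.
ΣF_y = 0: A_y + T·sin61° − 45 − 30 = 0 → A_y = 75 − 38.7181 × 0.87462 = 41.14 kN.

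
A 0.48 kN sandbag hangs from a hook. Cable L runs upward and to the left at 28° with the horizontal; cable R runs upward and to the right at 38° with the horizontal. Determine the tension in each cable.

ΣF_x = 0: −T_L·cos28° + T_R·cos38° = 0 → T_R = 1.12048·T_L.
ΣF_y = 0: T_L·sin28° + T_R·sin38° = 0.48.
Substitute: T_L·(0.469472 + 1.12048·0.615661) = 0.48 → T_L = 0.41404 ≈ 0.4140 kN.
Then T_R = 1.12048 × 0.41404 = 0.4639 kN.

T_L = 0.4140 kN, T_R = 0.4639 kN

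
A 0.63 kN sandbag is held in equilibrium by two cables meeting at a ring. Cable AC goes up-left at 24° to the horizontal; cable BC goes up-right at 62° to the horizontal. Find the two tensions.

T_AC = 0.2965 kN, T_BC = 0.5769 kN

ΣF_x = 0: −T_AC·cos24° + T_BC·cos62° = 0 → T_BC = 1.9459·T_AC.
ΣF_y = 0: T_AC·sin24° + T_BC·sin62° = 0.63.
Substitute: T_AC·(0.406737 + 1.9459·0.882948) = 0.63 → T_AC = 0.296489 ≈ 0.2965 kN.
Then T_BC = 1.9459 × 0.296489 = 0.5769 kN.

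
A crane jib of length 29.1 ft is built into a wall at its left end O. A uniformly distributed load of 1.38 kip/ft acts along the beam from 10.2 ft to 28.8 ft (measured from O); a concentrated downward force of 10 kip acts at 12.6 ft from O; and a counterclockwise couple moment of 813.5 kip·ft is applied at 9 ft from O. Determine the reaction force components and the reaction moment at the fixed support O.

Resultant of the distributed load: 1.38 × 18.6 = 25.668 kip at 19.5 ft from O.
ΣF_x = 0: O_x = 0.
ΣF_y = 0: O_y − 1.38·18.6 − 10 = 0 → O_y = 35.67 kip.
ΣM about O: M_O − (1.38·18.6)·19.5 − 10·12.6 + 813.5 = 0 → M_O = -187.0 kip·ft.

O_x = 0, O_y = 35.67 kip, M_O = -187.0 kip·ft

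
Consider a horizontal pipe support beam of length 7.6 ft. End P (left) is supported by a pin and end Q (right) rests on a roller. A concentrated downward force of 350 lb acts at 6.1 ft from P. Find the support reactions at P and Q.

P_x = 0, P_y = 69.08 lb, Q_y = 280.9 lb

ΣM about P: Q_y·7.6 − 350·6.1 = 0 → Q_y = 2135/7.6 = 280.921 ≈ 280.9 lb.
ΣF_y = 0: P_y + 280.921 − 350 = 0 → P_y = 69.08 lb.
ΣF_x = 0: no horizontal applied forces, so P_x = 0.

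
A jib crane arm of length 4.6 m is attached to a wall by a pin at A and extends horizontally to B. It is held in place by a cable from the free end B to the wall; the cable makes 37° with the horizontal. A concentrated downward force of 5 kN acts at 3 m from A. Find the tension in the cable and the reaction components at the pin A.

T = 5.418 kN, A_x = 4.327 kN, A_y = 1.739 kN

ΣM about A: T·sin37°·4.6 − 5·3 = 0 → T = 15/(4.6·0.601815) = 5.41839 ≈ 5.418 kN.
ΣF_x = 0: A_x − T·cos37° = 0 → A_x = 5.41839 × 0.798636 = 4.327 kN.
ΣF_y = 0: A_y + T·sin37° − 5 = 0 → A_y = 5 − 5.41839 × 0.601815 = 1.739 kN.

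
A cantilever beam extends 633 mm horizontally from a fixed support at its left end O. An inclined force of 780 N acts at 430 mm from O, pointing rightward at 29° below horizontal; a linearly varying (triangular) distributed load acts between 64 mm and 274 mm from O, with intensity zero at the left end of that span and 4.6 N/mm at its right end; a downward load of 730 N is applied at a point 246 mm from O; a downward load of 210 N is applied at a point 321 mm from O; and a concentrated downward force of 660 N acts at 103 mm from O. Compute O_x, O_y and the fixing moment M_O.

O_x = -682.2 N, O_y = 2461 N, M_O = 576100 N·mm

Resultant of the triangular load: ½ × 4.6 × 210 = 483 N, acting at 204 mm from O (one-third of the span from the peak).
ΣF_x = 0: O_x + 780·cos29° = 0 → O_x = -682.2 N.
ΣF_y = 0: O_y − 780·sin29° − ½·4.6·210 − 730 − 210 − 660 = 0 → O_y = 2461 N.
ΣM about O: M_O − 780·sin29°·430 − (½·4.6·210)·204 − 730·246 − 210·321 − 660·103 = 0 → M_O = 576100 N·mm.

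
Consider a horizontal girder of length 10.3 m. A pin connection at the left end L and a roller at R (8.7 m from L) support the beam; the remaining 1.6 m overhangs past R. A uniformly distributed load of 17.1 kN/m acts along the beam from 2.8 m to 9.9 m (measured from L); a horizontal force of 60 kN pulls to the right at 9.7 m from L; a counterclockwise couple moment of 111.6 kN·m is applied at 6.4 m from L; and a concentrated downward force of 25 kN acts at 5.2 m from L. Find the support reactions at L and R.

Resultant of the distributed load: 17.1 × 7.1 = 121.41 kN at 6.35 m from L.
Moments about L: R_y·8.7 − (17.1·7.1)·6.35 + 111.6 − 25·5.2 = 0 → R_y = 789.3535/8.7 = 90.7303 ≈ 90.73 kN.
ΣF_y = 0: L_y + 90.7303 − 17.1·7.1 − 25 = 0 → L_y = 55.68 kN.
ΣF_x = 0: L_x + 60 = 0 → L_x = -60.00 kN.

L_x = -60.00 kN, L_y = 55.68 kN, R_y = 90.73 kN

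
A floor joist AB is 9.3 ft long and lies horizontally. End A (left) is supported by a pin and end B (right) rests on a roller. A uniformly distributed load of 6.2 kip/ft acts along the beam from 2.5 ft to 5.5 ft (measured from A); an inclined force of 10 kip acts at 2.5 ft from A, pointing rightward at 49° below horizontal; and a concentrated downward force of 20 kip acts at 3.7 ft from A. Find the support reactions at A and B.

A_x = -6.561 kip, A_y = 28.16 kip, B_y = 17.99 kip

Resultant of the distributed load: 6.2 × 3 = 18.6 kip at 4 ft from A.
Moments about A: B_y·9.3 − (6.2·3)·4 − 10·sin49°·2.5 − 20·3.7 = 0 → B_y = 167.268/9.3 = 17.9858 ≈ 17.99 kip.
ΣF_y = 0: A_y + 17.9858 − 6.2·3 − 10·sin49° − 20 = 0 → A_y = 28.16 kip.
ΣF_x = 0: A_x + 10·cos49° = 0 → A_x = -6.561 kip.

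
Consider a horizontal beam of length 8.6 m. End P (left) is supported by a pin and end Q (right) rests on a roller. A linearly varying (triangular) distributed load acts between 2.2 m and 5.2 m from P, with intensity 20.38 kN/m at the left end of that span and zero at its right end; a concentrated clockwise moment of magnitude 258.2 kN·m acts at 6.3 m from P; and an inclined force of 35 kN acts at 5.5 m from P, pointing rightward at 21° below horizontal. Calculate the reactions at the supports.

P_x = -32.68 kN, P_y = -6.307 kN, Q_y = 49.42 kN

Resultant of the triangular load: ½ × 20.38 × 3 = 30.57 kN, acting at 3.2 m from P (one-third of the span from the peak).
ΣM about P: Q_y·8.6 − (½·20.38·3)·3.2 − 258.2 − 35·sin21°·5.5 = 0 → Q_y = 425.01/8.6 = 49.4198 ≈ 49.42 kN.
ΣF_y = 0: P_y + 49.4198 − ½·20.38·3 − 35·sin21° = 0 → P_y = -6.307 kN.
ΣF_x = 0: P_x + 35·cos21° = 0 → P_x = -32.68 kN.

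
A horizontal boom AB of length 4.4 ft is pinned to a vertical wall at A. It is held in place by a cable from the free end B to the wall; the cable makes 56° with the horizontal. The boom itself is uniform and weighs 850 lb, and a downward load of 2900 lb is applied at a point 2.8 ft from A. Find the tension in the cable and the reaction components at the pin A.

ΣM about A: T·sin56°·4.4 − 850·2.2 − 2900·2.8 = 0 → T = 9990/(4.4·0.829038) = 2738.66 ≈ 2739 lb.
ΣF_x = 0: A_x − T·cos56° = 0 → A_x = 2738.66 × 0.559193 = 1531 lb.
ΣF_y = 0: A_y + T·sin56° − 850 − 2900 = 0 → A_y = 3750 − 2738.66 × 0.829038 = 1480 lb.

T = 2739 lb, A_x = 1531 lb, A_y = 1480 lb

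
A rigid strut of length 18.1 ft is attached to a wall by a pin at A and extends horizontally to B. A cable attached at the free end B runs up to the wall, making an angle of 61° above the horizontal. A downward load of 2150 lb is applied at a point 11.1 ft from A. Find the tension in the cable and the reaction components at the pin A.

ΣM about A: T·sin61°·18.1 − 2150·11.1 = 0 → T = 23865/(18.1·0.87462) = 1507.52 ≈ 1508 lb.
ΣF_x = 0: A_x − T·cos61° = 0 → A_x = 1507.52 × 0.48481 = 730.9 lb.
ΣF_y = 0: A_y + T·sin61° − 2150 = 0 → A_y = 2150 − 1507.52 × 0.87462 = 831.5 lb.

T = 1508 lb, A_x = 730.9 lb, A_y = 831.5 lb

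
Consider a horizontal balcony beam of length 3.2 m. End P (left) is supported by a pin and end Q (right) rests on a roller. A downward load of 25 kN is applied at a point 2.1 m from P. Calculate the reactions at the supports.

Moments about P: Q_y·3.2 − 25·2.1 = 0 → Q_y = 52.5/3.2 = 16.4062 ≈ 16.41 kN.
ΣF_y = 0: P_y + 16.4062 − 25 = 0 → P_y = 8.594 kN.
ΣF_x = 0: no horizontal applied forces, so P_x = 0.

P_x = 0, P_y = 8.594 kN, Q_y = 16.41 kN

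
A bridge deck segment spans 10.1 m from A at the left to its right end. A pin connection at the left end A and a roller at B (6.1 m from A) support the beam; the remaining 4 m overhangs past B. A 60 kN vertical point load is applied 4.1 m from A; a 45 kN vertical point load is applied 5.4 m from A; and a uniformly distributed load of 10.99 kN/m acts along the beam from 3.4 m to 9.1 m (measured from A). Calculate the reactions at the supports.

Resultant of the distributed load: 10.99 × 5.7 = 62.643 kN at 6.25 m from A.
Moments about A: B_y·6.1 − 60·4.1 − 45·5.4 − (10.99·5.7)·6.25 = 0 → B_y = 880.51875/6.1 = 144.347 ≈ 144.3 kN.
ΣF_y = 0: A_y + 144.347 − 60 − 45 − 10.99·5.7 = 0 → A_y = 23.30 kN.
ΣF_x = 0: no horizontal applied forces, so A_x = 0.

A_x = 0, A_y = 23.30 kN, B_y = 144.3 kN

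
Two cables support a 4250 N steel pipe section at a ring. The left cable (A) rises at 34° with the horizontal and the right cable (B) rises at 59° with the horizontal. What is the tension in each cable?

ΣF_x = 0: −T_A·cos34° + T_B·cos59° = 0 → T_B = 1.60966·T_A.
ΣF_y = 0: T_A·sin34° + T_B·sin59° = 4250.
Substitute: T_A·(0.559193 + 1.60966·0.857167) = 4250 → T_A = 2191.92 ≈ 2192 N.
Then T_B = 1.60966 × 2191.92 = 3528 N.

T_A = 2192 N, T_B = 3528 N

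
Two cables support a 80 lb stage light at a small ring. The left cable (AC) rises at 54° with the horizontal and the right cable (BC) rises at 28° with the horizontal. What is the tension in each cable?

ΣF_x = 0: −T_AC·cos54° + T_BC·cos28° = 0 → T_BC = 0.665708·T_AC.
ΣF_y = 0: T_AC·sin54° + T_BC·sin28° = 80.
Substitute: T_AC·(0.809017 + 0.665708·0.469472) = 80 → T_AC = 71.33 lb.
Then T_BC = 0.665708 × 71.33 = 47.48 lb.

T_AC = 71.33 lb, T_BC = 47.48 lb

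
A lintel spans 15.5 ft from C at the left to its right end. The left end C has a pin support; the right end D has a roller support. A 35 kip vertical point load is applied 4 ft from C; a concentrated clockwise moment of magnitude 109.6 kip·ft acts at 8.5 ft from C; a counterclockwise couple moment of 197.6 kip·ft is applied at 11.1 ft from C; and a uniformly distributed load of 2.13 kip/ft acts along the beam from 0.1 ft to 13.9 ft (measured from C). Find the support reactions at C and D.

C_x = 0, C_y = 47.76 kip, D_y = 16.63 kip

Resultant of the distributed load: 2.13 × 13.8 = 29.394 kip at 7 ft from C.
Taking moments about C: D_y·15.5 − 35·4 − 109.6 + 197.6 − (2.13·13.8)·7 = 0 → D_y = 257.758/15.5 = 16.6295 ≈ 16.63 kip.
ΣF_y = 0: C_y + 16.6295 − 35 − 2.13·13.8 = 0 → C_y = 47.76 kip.
ΣF_x = 0: no horizontal applied forces, so C_x = 0.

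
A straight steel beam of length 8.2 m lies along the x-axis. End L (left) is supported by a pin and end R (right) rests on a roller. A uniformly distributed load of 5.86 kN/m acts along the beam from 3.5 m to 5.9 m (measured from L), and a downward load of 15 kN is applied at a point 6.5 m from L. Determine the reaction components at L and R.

Resultant of the distributed load: 5.86 × 2.4 = 14.064 kN at 4.7 m from L.
Taking moments about L: R_y·8.2 − (5.86·2.4)·4.7 − 15·6.5 = 0 → R_y = 163.6008/8.2 = 19.9513 ≈ 19.95 kN.
ΣF_y = 0: L_y + 19.9513 − 5.86·2.4 − 15 = 0 → L_y = 9.113 kN.
ΣF_x = 0: no horizontal applied forces, so L_x = 0.

L_x = 0, L_y = 9.113 kN, R_y = 19.95 kN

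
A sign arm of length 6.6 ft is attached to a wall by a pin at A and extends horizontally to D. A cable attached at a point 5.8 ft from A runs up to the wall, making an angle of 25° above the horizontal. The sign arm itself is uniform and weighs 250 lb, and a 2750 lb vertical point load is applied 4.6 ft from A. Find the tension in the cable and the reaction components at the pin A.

ΣM about A: T·sin25°·5.8 − 250·3.3 − 2750·4.6 = 0 → T = 13475/(5.8·0.422618) = 5497.34 ≈ 5497 lb.
ΣF_x = 0: A_x − T·cos25° = 0 → A_x = 5497.34 × 0.906308 = 4982 lb.
ΣF_y = 0: A_y + T·sin25° − 250 − 2750 = 0 → A_y = 3000 − 5497.34 × 0.422618 = 676.7 lb.

T = 5497 lb, A_x = 4982 lb, A_y = 676.7 lb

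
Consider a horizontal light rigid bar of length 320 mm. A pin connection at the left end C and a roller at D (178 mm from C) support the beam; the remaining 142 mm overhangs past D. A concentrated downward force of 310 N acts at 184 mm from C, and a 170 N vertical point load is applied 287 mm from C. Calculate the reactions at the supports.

Taking moments about C: D_y·178 − 310·184 − 170·287 = 0 → D_y = 105830/178 = 594.551 ≈ 594.6 N.
ΣF_y = 0: C_y + 594.551 − 310 − 170 = 0 → C_y = -114.6 N.
ΣF_x = 0: no horizontal applied forces, so C_x = 0.

C_x = 0, C_y = -114.6 N, D_y = 594.6 N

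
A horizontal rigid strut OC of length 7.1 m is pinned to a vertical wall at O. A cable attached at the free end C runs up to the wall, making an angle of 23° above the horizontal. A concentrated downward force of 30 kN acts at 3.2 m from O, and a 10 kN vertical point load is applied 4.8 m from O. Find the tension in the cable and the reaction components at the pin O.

T = 51.91 kN, O_x = 47.78 kN, O_y = 19.72 kN

ΣM about O: T·sin23°·7.1 − 30·3.2 − 10·4.8 = 0 → T = 144/(7.1·0.390731) = 51.907 ≈ 51.91 kN.
ΣF_x = 0: O_x − T·cos23° = 0 → O_x = 51.907 × 0.920505 = 47.78 kN.
ΣF_y = 0: O_y + T·sin23° − 30 − 10 = 0 → O_y = 40 − 51.907 × 0.390731 = 19.72 kN.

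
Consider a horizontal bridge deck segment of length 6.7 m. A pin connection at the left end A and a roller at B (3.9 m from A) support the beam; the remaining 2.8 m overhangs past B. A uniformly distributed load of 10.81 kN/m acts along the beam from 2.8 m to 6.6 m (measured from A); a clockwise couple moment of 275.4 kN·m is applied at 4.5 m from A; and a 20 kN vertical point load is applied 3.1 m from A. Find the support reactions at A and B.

A_x = 0, A_y = -74.94 kN, B_y = 136.0 kN

Resultant of the distributed load: 10.81 × 3.8 = 41.078 kN at 4.7 m from A.
ΣM about A: B_y·3.9 − (10.81·3.8)·4.7 − 275.4 − 20·3.1 = 0 → B_y = 530.4666/3.9 = 136.017 ≈ 136.0 kN.
ΣF_y = 0: A_y + 136.017 − 10.81·3.8 − 20 = 0 → A_y = -74.94 kN.
ΣF_x = 0: no horizontal applied forces, so A_x = 0.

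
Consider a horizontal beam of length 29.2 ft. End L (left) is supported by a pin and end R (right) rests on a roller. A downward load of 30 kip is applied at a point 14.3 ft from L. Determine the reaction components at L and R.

ΣM about L: R_y·29.2 − 30·14.3 = 0 → R_y = 429/29.2 = 14.6918 ≈ 14.69 kip.
ΣF_y = 0: L_y + 14.6918 − 30 = 0 → L_y = 15.31 kip.
ΣF_x = 0: no horizontal applied forces, so L_x = 0.

L_x = 0, L_y = 15.31 kip, R_y = 14.69 kip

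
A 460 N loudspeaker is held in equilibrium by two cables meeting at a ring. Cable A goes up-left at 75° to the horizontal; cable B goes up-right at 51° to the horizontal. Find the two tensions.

ΣF_x = 0: −T_A·cos75° + T_B·cos51° = 0 → T_B = 0.411268·T_A.
ΣF_y = 0: T_A·sin75° + T_B·sin51° = 460.
Substitute: T_A·(0.965926 + 0.411268·0.777146) = 460 → T_A = 357.826 ≈ 357.8 N.
Then T_B = 0.411268 × 357.826 = 147.2 N.

T_A = 357.8 N, T_B = 147.2 N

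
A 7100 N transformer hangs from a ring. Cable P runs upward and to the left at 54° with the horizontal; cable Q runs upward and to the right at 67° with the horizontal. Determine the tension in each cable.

ΣF_x = 0: −T_P·cos54° + T_Q·cos67° = 0 → T_Q = 1.50432·T_P.
ΣF_y = 0: T_P·sin54° + T_Q·sin67° = 7100.
Substitute: T_P·(0.809017 + 1.50432·0.920505) = 7100 → T_P = 3236.47 ≈ 3236 N.
Then T_Q = 1.50432 × 3236.47 = 4869 N.

T_P = 3236 N, T_Q = 4869 N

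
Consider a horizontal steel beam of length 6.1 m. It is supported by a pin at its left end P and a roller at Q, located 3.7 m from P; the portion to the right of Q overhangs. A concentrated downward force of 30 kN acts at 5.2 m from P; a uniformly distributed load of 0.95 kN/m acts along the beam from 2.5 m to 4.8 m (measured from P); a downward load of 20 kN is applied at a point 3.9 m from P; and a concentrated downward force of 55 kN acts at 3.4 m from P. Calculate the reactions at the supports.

P_x = 0, P_y = -8.754 kN, Q_y = 115.9 kN

Resultant of the distributed load: 0.95 × 2.3 = 2.185 kN at 3.65 m from P.
Taking moments about P: Q_y·3.7 − 30·5.2 − (0.95·2.3)·3.65 − 20·3.9 − 55·3.4 = 0 → Q_y = 428.97525/3.7 = 115.939 ≈ 115.9 kN.
ΣF_y = 0: P_y + 115.939 − 30 − 0.95·2.3 − 20 − 55 = 0 → P_y = -8.754 kN.
ΣF_x = 0: no horizontal applied forces, so P_x = 0.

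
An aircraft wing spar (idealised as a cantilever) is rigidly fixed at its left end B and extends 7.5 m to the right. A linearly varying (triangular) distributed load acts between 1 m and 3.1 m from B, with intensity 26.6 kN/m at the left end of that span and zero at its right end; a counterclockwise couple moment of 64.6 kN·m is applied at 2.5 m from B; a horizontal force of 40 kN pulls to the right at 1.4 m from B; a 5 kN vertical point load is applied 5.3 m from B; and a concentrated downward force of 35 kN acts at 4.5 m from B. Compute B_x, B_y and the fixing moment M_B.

B_x = -40.00 kN, B_y = 67.93 kN, M_B = 166.9 kN·m

Resultant of the triangular load: ½ × 26.6 × 2.1 = 27.93 kN, acting at 1.7 m from B (one-third of the span from the peak).
ΣF_x = 0: B_x + 40 = 0 → B_x = -40.00 kN.
ΣF_y = 0: B_y − ½·26.6·2.1 − 5 − 35 = 0 → B_y = 67.93 kN.
ΣM about B: M_B − (½·26.6·2.1)·1.7 + 64.6 − 5·5.3 − 35·4.5 = 0 → M_B = 166.9 kN·m.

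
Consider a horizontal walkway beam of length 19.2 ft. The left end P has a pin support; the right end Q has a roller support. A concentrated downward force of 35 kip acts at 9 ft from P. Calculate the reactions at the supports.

Moments about P: Q_y·19.2 − 35·9 = 0 → Q_y = 315/19.2 = 16.4062 ≈ 16.41 kip.
ΣF_y = 0: P_y + 16.4062 − 35 = 0 → P_y = 18.59 kip.
ΣF_x = 0: no horizontal applied forces, so P_x = 0.

P_x = 0, P_y = 18.59 kip, Q_y = 16.41 kip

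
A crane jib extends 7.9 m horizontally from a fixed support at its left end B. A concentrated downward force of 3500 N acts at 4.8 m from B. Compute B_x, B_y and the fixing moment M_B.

ΣF_x = 0: B_x = 0.
ΣF_y = 0: B_y − 3500 = 0 → B_y = 3500 N.
ΣM about B: M_B − 3500·4.8 = 0 → M_B = 16800 N·m.

B_x = 0, B_y = 3500 N, M_B = 16800 N·m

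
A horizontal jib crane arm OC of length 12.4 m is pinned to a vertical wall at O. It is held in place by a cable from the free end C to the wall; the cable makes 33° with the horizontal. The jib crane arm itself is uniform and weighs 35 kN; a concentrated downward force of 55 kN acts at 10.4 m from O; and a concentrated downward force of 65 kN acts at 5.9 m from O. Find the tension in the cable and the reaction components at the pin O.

T = 173.6 kN, O_x = 145.6 kN, O_y = 60.44 kN

ΣM about O: T·sin33°·12.4 − 35·6.2 − 55·10.4 − 65·5.9 = 0 → T = 1172.5/(12.4·0.544639) = 173.613 ≈ 173.6 kN.
ΣF_x = 0: O_x − T·cos33° = 0 → O_x = 173.613 × 0.838671 = 145.6 kN.
ΣF_y = 0: O_y + T·sin33° − 35 − 55 − 65 = 0 → O_y = 155 − 173.613 × 0.544639 = 60.44 kN.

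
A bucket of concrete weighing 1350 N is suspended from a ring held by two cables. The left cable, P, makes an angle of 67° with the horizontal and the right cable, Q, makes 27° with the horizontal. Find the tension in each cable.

T_P = 1206 N, T_Q = 528.8 N

ΣF_x = 0: −T_P·cos67° + T_Q·cos27° = 0 → T_Q = 0.438528·T_P.
ΣF_y = 0: T_P·sin67° + T_Q·sin27° = 1350.
Substitute: T_P·(0.920505 + 0.438528·0.45399) = 1350 → T_P = 1205.8 ≈ 1206 N.
Then T_Q = 0.438528 × 1205.8 = 528.8 N.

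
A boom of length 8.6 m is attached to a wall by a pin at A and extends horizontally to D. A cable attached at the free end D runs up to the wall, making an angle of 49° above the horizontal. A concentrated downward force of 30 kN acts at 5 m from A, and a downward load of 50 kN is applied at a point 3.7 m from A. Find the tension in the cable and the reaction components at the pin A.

ΣM about A: T·sin49°·8.6 − 30·5 − 50·3.7 = 0 → T = 335/(8.6·0.75471) = 51.6138 ≈ 51.61 kN.
ΣF_x = 0: A_x − T·cos49° = 0 → A_x = 51.6138 × 0.656059 = 33.86 kN.
ΣF_y = 0: A_y + T·sin49° − 30 − 50 = 0 → A_y = 80 − 51.6138 × 0.75471 = 41.05 kN.

T = 51.61 kN, A_x = 33.86 kN, A_y = 41.05 kN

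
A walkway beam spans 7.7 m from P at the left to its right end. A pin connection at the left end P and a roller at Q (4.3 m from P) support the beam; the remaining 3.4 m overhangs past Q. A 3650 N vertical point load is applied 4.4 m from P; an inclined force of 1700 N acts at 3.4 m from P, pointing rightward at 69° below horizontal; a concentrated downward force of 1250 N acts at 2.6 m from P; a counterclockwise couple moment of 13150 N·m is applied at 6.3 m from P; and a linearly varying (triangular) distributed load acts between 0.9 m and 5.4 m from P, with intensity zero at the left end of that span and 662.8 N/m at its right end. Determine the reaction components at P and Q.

P_x = -609.2 N, P_y = 3938 N, Q_y = 4040 N

Resultant of the triangular load: ½ × 662.8 × 4.5 = 1491.3 N, acting at 3.9 m from P (one-third of the span from the peak).
Moments about P: Q_y·4.3 − 3650·4.4 − 1700·sin69°·3.4 − 1250·2.6 + 13150 − (½·662.8·4.5)·3.9 = 0 → Q_y = 17372.2/4.3 = 4040.05 ≈ 4040 N.
ΣF_y = 0: P_y + 4040.05 − 3650 − 1700·sin69° − 1250 − ½·662.8·4.5 = 0 → P_y = 3938 N.
ΣF_x = 0: P_x + 1700·cos69° = 0 → P_x = -609.2 N.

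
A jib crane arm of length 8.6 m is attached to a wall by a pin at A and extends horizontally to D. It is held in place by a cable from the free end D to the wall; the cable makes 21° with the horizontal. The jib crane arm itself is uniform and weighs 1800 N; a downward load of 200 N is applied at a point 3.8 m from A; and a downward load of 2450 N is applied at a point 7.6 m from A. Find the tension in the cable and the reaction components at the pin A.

ΣM about A: T·sin21°·8.6 − 1800·4.3 − 200·3.8 − 2450·7.6 = 0 → T = 27120/(8.6·0.358368) = 8799.58 ≈ 8800 N.
ΣF_x = 0: A_x − T·cos21° = 0 → A_x = 8799.58 × 0.93358 = 8215 N.
ΣF_y = 0: A_y + T·sin21° − 1800 − 200 − 2450 = 0 → A_y = 4450 − 8799.58 × 0.358368 = 1297 N.

T = 8800 N, A_x = 8215 N, A_y = 1297 N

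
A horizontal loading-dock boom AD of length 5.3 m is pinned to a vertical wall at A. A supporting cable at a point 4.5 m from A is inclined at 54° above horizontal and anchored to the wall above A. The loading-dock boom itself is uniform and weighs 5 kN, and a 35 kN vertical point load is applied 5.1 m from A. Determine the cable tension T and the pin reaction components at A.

ΣM about A: T·sin54°·4.5 − 5·2.65 − 35·5.1 = 0 → T = 191.75/(4.5·0.809017) = 52.6702 ≈ 52.67 kN.
ΣF_x = 0: A_x − T·cos54° = 0 → A_x = 52.6702 × 0.587785 = 30.96 kN.
ΣF_y = 0: A_y + T·sin54° − 5 − 35 = 0 → A_y = 40 − 52.6702 × 0.809017 = -2.611 kN.

T = 52.67 kN, A_x = 30.96 kN, A_y = -2.611 kN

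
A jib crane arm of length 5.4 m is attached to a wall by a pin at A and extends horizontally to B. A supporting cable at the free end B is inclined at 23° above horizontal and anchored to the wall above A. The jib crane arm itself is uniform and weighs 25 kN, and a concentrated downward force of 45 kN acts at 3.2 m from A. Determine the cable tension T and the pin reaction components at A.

T = 100.2 kN, A_x = 92.27 kN, A_y = 30.83 kN

ΣM about A: T·sin23°·5.4 − 25·2.7 − 45·3.2 = 0 → T = 211.5/(5.4·0.390731) = 100.239 ≈ 100.2 kN.
ΣF_x = 0: A_x − T·cos23° = 0 → A_x = 100.239 × 0.920505 = 92.27 kN.
ΣF_y = 0: A_y + T·sin23° − 25 − 45 = 0 → A_y = 70 − 100.239 × 0.390731 = 30.83 kN.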